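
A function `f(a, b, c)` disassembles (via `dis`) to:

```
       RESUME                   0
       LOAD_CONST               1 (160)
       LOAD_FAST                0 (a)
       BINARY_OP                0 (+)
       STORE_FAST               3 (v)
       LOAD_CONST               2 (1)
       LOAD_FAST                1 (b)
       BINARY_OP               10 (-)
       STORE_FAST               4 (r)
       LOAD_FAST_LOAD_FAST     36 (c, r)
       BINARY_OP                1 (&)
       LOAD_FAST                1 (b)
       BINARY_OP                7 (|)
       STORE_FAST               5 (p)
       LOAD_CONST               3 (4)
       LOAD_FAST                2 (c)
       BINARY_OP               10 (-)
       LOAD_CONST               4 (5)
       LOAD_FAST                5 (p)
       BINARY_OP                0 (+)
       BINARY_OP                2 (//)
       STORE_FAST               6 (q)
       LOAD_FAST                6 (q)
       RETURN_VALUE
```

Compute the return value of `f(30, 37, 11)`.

-1

LOAD_CONST → push 160. Stack: [160]
LOAD_FAST a → push 30. Stack: [160, 30]
BINARY_OP + → 160 + 30 = 190. Stack: [190]
STORE_FAST v → v=190. Stack: []
LOAD_CONST → push 1. Stack: [1]
LOAD_FAST b → push 37. Stack: [1, 37]
BINARY_OP - → 1 - 37 = -36. Stack: [-36]
STORE_FAST r → r=-36. Stack: []
LOAD_FAST_LOAD_FAST c,r → push 11,-36. Stack: [11, -36]
BINARY_OP & → 11 & -36 = 8. Stack: [8]
LOAD_FAST b → push 37. Stack: [8, 37]
BINARY_OP | → 8 | 37 = 45. Stack: [45]
STORE_FAST p → p=45. Stack: []
LOAD_CONST → push 4. Stack: [4]
LOAD_FAST c → push 11. Stack: [4, 11]
BINARY_OP - → 4 - 11 = -7. Stack: [-7]
LOAD_CONST → push 5. Stack: [-7, 5]
LOAD_FAST p → push 45. Stack: [-7, 5, 45]
BINARY_OP + → 5 + 45 = 50. Stack: [-7, 50]
BINARY_OP // → -7 // 50 = -1. Stack: [-1]
STORE_FAST q → q=-1. Stack: []
LOAD_FAST q → push -1. Stack: [-1]
RETURN_VALUE → return -1.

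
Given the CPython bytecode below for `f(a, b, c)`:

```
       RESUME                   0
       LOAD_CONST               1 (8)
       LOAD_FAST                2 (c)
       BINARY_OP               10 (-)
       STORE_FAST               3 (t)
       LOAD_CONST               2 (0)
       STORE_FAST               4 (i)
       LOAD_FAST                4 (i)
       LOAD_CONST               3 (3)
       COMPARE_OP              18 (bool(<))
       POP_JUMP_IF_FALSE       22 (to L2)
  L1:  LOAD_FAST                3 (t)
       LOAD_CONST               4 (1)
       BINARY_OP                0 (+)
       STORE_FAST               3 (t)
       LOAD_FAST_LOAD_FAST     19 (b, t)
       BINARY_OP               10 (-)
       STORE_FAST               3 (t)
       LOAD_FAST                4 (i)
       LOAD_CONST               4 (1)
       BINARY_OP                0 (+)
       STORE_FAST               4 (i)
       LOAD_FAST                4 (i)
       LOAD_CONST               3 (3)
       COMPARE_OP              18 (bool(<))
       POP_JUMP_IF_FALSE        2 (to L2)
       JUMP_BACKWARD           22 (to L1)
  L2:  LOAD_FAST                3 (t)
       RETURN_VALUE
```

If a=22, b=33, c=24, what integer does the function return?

48

LOAD_CONST → push 8. Stack: [8]
LOAD_FAST c → push 24. Stack: [8, 24]
BINARY_OP - → 8 - 24 = -16. Stack: [-16]
STORE_FAST t → t=-16. Stack: []
LOAD_CONST → push 0. Stack: [0]
STORE_FAST i → i=0. Stack: []
LOAD_FAST i → push 0. Stack: [0]
LOAD_CONST → push 3. Stack: [0, 3]
COMPARE_OP bool(<) → 0 vs 3 = True. Stack: [True]
POP_JUMP_IF_FALSE → pop True; no jump. Stack: []
LOAD_FAST t → push -16. Stack: [-16]
LOAD_CONST → push 1. Stack: [-16, 1]
BINARY_OP + → -16 + 1 = -15. Stack: [-15]
STORE_FAST t → t=-15. Stack: []
LOAD_FAST_LOAD_FAST b,t → push 33,-15. Stack: [33, -15]
BINARY_OP - → 33 - -15 = 48. Stack: [48]
STORE_FAST t → t=48. Stack: []
LOAD_FAST i → push 0. Stack: [0]
LOAD_CONST → push 1. Stack: [0, 1]
BINARY_OP + → 0 + 1 = 1. Stack: [1]
STORE_FAST i → i=1. Stack: []
LOAD_FAST i → push 1. Stack: [1]
LOAD_CONST → push 3. Stack: [1, 3]
COMPARE_OP bool(<) → 1 vs 3 = True. Stack: [True]
POP_JUMP_IF_FALSE → pop True; no jump. Stack: []
LOAD_FAST t → push 48. Stack: [48]
LOAD_CONST → push 1. Stack: [48, 1]
BINARY_OP + → 48 + 1 = 49. Stack: [49]
STORE_FAST t → t=49. Stack: []
LOAD_FAST_LOAD_FAST b,t → push 33,49. Stack: [33, 49]
BINARY_OP - → 33 - 49 = -16. Stack: [-16]
STORE_FAST t → t=-16. Stack: []
LOAD_FAST i → push 1. Stack: [1]
LOAD_CONST → push 1. Stack: [1, 1]
BINARY_OP + → 1 + 1 = 2. Stack: [2]
STORE_FAST i → i=2. Stack: []
LOAD_FAST i → push 2. Stack: [2]
LOAD_CONST → push 3. Stack: [2, 3]
COMPARE_OP bool(<) → 2 vs 3 = True. Stack: [True]
POP_JUMP_IF_FALSE → pop True; no jump. Stack: []
LOAD_FAST t → push -16. Stack: [-16]
LOAD_CONST → push 1. Stack: [-16, 1]
BINARY_OP + → -16 + 1 = -15. Stack: [-15]
STORE_FAST t → t=-15. Stack: []
LOAD_FAST_LOAD_FAST b,t → push 33,-15. Stack: [33, -15]
BINARY_OP - → 33 - -15 = 48. Stack: [48]
STORE_FAST t → t=48. Stack: []
LOAD_FAST i → push 2. Stack: [2]
LOAD_CONST → push 1. Stack: [2, 1]
BINARY_OP + → 2 + 1 = 3. Stack: [3]
STORE_FAST i → i=3. Stack: []
LOAD_FAST i → push 3. Stack: [3]
LOAD_CONST → push 3. Stack: [3, 3]
COMPARE_OP bool(<) → 3 vs 3 = False. Stack: [False]
POP_JUMP_IF_FALSE → pop False; jump. Stack: []
LOAD_FAST t → push 48. Stack: [48]
RETURN_VALUE → return 48.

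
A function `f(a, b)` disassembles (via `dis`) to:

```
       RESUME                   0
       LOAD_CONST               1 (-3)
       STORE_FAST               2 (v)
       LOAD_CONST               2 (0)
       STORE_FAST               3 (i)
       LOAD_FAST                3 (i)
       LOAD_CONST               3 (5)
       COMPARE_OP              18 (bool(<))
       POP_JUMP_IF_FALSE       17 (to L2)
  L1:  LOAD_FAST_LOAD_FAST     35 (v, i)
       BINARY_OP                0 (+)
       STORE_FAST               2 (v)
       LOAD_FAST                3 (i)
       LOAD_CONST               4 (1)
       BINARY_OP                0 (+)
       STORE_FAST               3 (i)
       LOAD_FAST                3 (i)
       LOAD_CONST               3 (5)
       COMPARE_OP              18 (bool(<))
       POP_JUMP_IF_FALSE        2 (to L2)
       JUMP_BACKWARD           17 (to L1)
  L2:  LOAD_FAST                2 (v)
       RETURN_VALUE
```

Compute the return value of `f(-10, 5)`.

LOAD_CONST → push -3. Stack: [-3]
STORE_FAST v → v=-3. Stack: []
LOAD_CONST → push 0. Stack: [0]
STORE_FAST i → i=0. Stack: []
LOAD_FAST i → push 0. Stack: [0]
LOAD_CONST → push 5. Stack: [0, 5]
COMPARE_OP bool(<) → 0 vs 5 = True. Stack: [True]
POP_JUMP_IF_FALSE → pop True; no jump. Stack: []
LOAD_FAST_LOAD_FAST v,i → push -3,0. Stack: [-3, 0]
BINARY_OP + → -3 + 0 = -3. Stack: [-3]
STORE_FAST v → v=-3. Stack: []
LOAD_FAST i → push 0. Stack: [0]
LOAD_CONST → push 1. Stack: [0, 1]
BINARY_OP + → 0 + 1 = 1. Stack: [1]
STORE_FAST i → i=1. Stack: []
LOAD_FAST i → push 1. Stack: [1]
LOAD_CONST → push 5. Stack: [1, 5]
COMPARE_OP bool(<) → 1 vs 5 = True. Stack: [True]
POP_JUMP_IF_FALSE → pop True; no jump. Stack: []
LOAD_FAST_LOAD_FAST v,i → push -3,1. Stack: [-3, 1]
BINARY_OP + → -3 + 1 = -2. Stack: [-2]
STORE_FAST v → v=-2. Stack: []
LOAD_FAST i → push 1. Stack: [1]
LOAD_CONST → push 1. Stack: [1, 1]
BINARY_OP + → 1 + 1 = 2. Stack: [2]
STORE_FAST i → i=2. Stack: []
LOAD_FAST i → push 2. Stack: [2]
LOAD_CONST → push 5. Stack: [2, 5]
COMPARE_OP bool(<) → 2 vs 5 = True. Stack: [True]
POP_JUMP_IF_FALSE → pop True; no jump. Stack: []
LOAD_FAST_LOAD_FAST v,i → push -2,2. Stack: [-2, 2]
BINARY_OP + → -2 + 2 = 0. Stack: [0]
STORE_FAST v → v=0. Stack: []
LOAD_FAST i → push 2. Stack: [2]
LOAD_CONST → push 1. Stack: [2, 1]
BINARY_OP + → 2 + 1 = 3. Stack: [3]
STORE_FAST i → i=3. Stack: []
LOAD_FAST i → push 3. Stack: [3]
LOAD_CONST → push 5. Stack: [3, 5]
COMPARE_OP bool(<) → 3 vs 5 = True. Stack: [True]
POP_JUMP_IF_FALSE → pop True; no jump. Stack: []
LOAD_FAST_LOAD_FAST v,i → push 0,3. Stack: [0, 3]
BINARY_OP + → 0 + 3 = 3. Stack: [3]
STORE_FAST v → v=3. Stack: []
LOAD_FAST i → push 3. Stack: [3]
LOAD_CONST → push 1. Stack: [3, 1]
BINARY_OP + → 3 + 1 = 4. Stack: [4]
STORE_FAST i → i=4. Stack: []
LOAD_FAST i → push 4. Stack: [4]
LOAD_CONST → push 5. Stack: [4, 5]
COMPARE_OP bool(<) → 4 vs 5 = True. Stack: [True]
POP_JUMP_IF_FALSE → pop True; no jump. Stack: []
LOAD_FAST_LOAD_FAST v,i → push 3,4. Stack: [3, 4]
BINARY_OP + → 3 + 4 = 7. Stack: [7]
STORE_FAST v → v=7. Stack: []
LOAD_FAST i → push 4. Stack: [4]
LOAD_CONST → push 1. Stack: [4, 1]
BINARY_OP + → 4 + 1 = 5. Stack: [5]
STORE_FAST i → i=5. Stack: []
LOAD_FAST i → push 5. Stack: [5]
LOAD_CONST → push 5. Stack: [5, 5]
COMPARE_OP bool(<) → 5 vs 5 = False. Stack: [False]
POP_JUMP_IF_FALSE → pop False; jump. Stack: []
LOAD_FAST v → push 7. Stack: [7]
RETURN_VALUE → return 7.

7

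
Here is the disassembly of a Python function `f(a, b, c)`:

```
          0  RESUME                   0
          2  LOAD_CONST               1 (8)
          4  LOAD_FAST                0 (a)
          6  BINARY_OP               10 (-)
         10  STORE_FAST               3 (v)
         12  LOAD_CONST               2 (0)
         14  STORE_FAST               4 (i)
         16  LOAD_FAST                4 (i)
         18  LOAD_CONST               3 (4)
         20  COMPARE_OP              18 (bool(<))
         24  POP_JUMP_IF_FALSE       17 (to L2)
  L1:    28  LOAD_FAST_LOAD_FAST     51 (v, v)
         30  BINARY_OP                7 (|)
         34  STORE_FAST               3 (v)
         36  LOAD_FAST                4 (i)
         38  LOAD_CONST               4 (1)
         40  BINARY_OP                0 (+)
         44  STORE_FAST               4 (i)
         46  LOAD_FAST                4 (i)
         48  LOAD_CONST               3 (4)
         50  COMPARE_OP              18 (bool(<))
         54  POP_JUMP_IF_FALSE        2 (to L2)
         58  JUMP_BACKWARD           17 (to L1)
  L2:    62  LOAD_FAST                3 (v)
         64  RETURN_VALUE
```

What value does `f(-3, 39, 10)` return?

LOAD_CONST → push 8. Stack: [8]
LOAD_FAST a → push -3. Stack: [8, -3]
BINARY_OP - → 8 - -3 = 11. Stack: [11]
STORE_FAST v → v=11. Stack: []
LOAD_CONST → push 0. Stack: [0]
STORE_FAST i → i=0. Stack: []
LOAD_FAST i → push 0. Stack: [0]
LOAD_CONST → push 4. Stack: [0, 4]
COMPARE_OP bool(<) → 0 vs 4 = True. Stack: [True]
POP_JUMP_IF_FALSE → pop True; no jump. Stack: []
LOAD_FAST_LOAD_FAST v,v → push 11,11. Stack: [11, 11]
BINARY_OP | → 11 | 11 = 11. Stack: [11]
STORE_FAST v → v=11. Stack: []
LOAD_FAST i → push 0. Stack: [0]
LOAD_CONST → push 1. Stack: [0, 1]
BINARY_OP + → 0 + 1 = 1. Stack: [1]
STORE_FAST i → i=1. Stack: []
LOAD_FAST i → push 1. Stack: [1]
LOAD_CONST → push 4. Stack: [1, 4]
COMPARE_OP bool(<) → 1 vs 4 = True. Stack: [True]
POP_JUMP_IF_FALSE → pop True; no jump. Stack: []
LOAD_FAST_LOAD_FAST v,v → push 11,11. Stack: [11, 11]
BINARY_OP | → 11 | 11 = 11. Stack: [11]
STORE_FAST v → v=11. Stack: []
LOAD_FAST i → push 1. Stack: [1]
LOAD_CONST → push 1. Stack: [1, 1]
BINARY_OP + → 1 + 1 = 2. Stack: [2]
STORE_FAST i → i=2. Stack: []
LOAD_FAST i → push 2. Stack: [2]
LOAD_CONST → push 4. Stack: [2, 4]
COMPARE_OP bool(<) → 2 vs 4 = True. Stack: [True]
POP_JUMP_IF_FALSE → pop True; no jump. Stack: []
LOAD_FAST_LOAD_FAST v,v → push 11,11. Stack: [11, 11]
BINARY_OP | → 11 | 11 = 11. Stack: [11]
STORE_FAST v → v=11. Stack: []
LOAD_FAST i → push 2. Stack: [2]
LOAD_CONST → push 1. Stack: [2, 1]
BINARY_OP + → 2 + 1 = 3. Stack: [3]
STORE_FAST i → i=3. Stack: []
LOAD_FAST i → push 3. Stack: [3]
LOAD_CONST → push 4. Stack: [3, 4]
COMPARE_OP bool(<) → 3 vs 4 = True. Stack: [True]
POP_JUMP_IF_FALSE → pop True; no jump. Stack: []
LOAD_FAST_LOAD_FAST v,v → push 11,11. Stack: [11, 11]
BINARY_OP | → 11 | 11 = 11. Stack: [11]
STORE_FAST v → v=11. Stack: []
LOAD_FAST i → push 3. Stack: [3]
LOAD_CONST → push 1. Stack: [3, 1]
BINARY_OP + → 3 + 1 = 4. Stack: [4]
STORE_FAST i → i=4. Stack: []
LOAD_FAST i → push 4. Stack: [4]
LOAD_CONST → push 4. Stack: [4, 4]
COMPARE_OP bool(<) → 4 vs 4 = False. Stack: [False]
POP_JUMP_IF_FALSE → pop False; jump. Stack: []
LOAD_FAST v → push 11. Stack: [11]
RETURN_VALUE → return 11.

11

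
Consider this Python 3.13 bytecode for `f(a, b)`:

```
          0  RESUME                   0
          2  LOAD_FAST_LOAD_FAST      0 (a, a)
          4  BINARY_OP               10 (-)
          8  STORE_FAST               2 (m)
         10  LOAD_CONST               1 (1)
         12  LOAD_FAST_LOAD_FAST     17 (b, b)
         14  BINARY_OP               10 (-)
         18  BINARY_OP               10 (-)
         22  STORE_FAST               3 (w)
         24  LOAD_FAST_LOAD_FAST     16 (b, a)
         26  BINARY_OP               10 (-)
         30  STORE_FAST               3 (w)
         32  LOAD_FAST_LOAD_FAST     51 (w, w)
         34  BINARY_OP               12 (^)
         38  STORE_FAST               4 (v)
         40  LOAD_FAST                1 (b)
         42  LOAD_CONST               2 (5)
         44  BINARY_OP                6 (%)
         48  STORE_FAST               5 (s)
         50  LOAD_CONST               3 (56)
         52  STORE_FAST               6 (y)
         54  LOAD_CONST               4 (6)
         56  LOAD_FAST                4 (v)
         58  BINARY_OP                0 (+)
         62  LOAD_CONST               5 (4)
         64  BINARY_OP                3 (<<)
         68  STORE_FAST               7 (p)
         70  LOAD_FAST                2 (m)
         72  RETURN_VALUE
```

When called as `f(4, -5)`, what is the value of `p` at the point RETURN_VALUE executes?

96

LOAD_FAST_LOAD_FAST a,a → push 4,4. Stack: [4, 4]
BINARY_OP - → 4 - 4 = 0. Stack: [0]
STORE_FAST m → m=0. Stack: []
LOAD_CONST → push 1. Stack: [1]
LOAD_FAST_LOAD_FAST b,b → push -5,-5. Stack: [1, -5, -5]
BINARY_OP - → -5 - -5 = 0. Stack: [1, 0]
BINARY_OP - → 1 - 0 = 1. Stack: [1]
STORE_FAST w → w=1. Stack: []
LOAD_FAST_LOAD_FAST b,a → push -5,4. Stack: [-5, 4]
BINARY_OP - → -5 - 4 = -9. Stack: [-9]
STORE_FAST w → w=-9. Stack: []
LOAD_FAST_LOAD_FAST w,w → push -9,-9. Stack: [-9, -9]
BINARY_OP ^ → -9 ^ -9 = 0. Stack: [0]
STORE_FAST v → v=0. Stack: []
LOAD_FAST b → push -5. Stack: [-5]
LOAD_CONST → push 5. Stack: [-5, 5]
BINARY_OP % → -5 % 5 = 0. Stack: [0]
STORE_FAST s → s=0. Stack: []
LOAD_CONST → push 56. Stack: [56]
STORE_FAST y → y=56. Stack: []
LOAD_CONST → push 6. Stack: [6]
LOAD_FAST v → push 0. Stack: [6, 0]
BINARY_OP + → 6 + 0 = 6. Stack: [6]
LOAD_CONST → push 4. Stack: [6, 4]
BINARY_OP << → 6 << 4 = 96. Stack: [96]
STORE_FAST p → p=96. Stack: []
LOAD_FAST m → push 0. Stack: [0]
RETURN_VALUE → return 0.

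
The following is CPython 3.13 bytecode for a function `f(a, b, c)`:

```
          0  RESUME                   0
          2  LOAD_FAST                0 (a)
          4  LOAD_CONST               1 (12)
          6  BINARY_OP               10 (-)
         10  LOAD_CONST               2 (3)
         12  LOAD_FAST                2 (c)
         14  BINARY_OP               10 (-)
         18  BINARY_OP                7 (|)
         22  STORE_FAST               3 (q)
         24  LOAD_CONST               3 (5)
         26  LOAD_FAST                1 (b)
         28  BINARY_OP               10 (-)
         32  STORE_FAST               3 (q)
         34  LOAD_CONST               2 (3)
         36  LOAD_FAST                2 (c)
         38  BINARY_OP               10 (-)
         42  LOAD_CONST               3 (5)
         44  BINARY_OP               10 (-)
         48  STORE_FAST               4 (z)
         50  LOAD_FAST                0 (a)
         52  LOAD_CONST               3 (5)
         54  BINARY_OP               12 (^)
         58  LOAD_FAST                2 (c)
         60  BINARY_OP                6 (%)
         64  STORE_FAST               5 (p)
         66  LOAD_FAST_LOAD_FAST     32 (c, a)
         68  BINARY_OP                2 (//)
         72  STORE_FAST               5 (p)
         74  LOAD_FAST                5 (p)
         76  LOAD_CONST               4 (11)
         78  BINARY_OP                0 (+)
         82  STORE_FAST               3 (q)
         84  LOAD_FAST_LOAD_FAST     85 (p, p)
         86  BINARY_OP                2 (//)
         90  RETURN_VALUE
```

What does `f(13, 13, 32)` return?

LOAD_FAST a → push 13. Stack: [13]
LOAD_CONST → push 12. Stack: [13, 12]
BINARY_OP - → 13 - 12 = 1. Stack: [1]
LOAD_CONST → push 3. Stack: [1, 3]
LOAD_FAST c → push 32. Stack: [1, 3, 32]
BINARY_OP - → 3 - 32 = -29. Stack: [1, -29]
BINARY_OP | → 1 | -29 = -29. Stack: [-29]
STORE_FAST q → q=-29. Stack: []
LOAD_CONST → push 5. Stack: [5]
LOAD_FAST b → push 13. Stack: [5, 13]
BINARY_OP - → 5 - 13 = -8. Stack: [-8]
STORE_FAST q → q=-8. Stack: []
LOAD_CONST → push 3. Stack: [3]
LOAD_FAST c → push 32. Stack: [3, 32]
BINARY_OP - → 3 - 32 = -29. Stack: [-29]
LOAD_CONST → push 5. Stack: [-29, 5]
BINARY_OP - → -29 - 5 = -34. Stack: [-34]
STORE_FAST z → z=-34. Stack: []
LOAD_FAST a → push 13. Stack: [13]
LOAD_CONST → push 5. Stack: [13, 5]
BINARY_OP ^ → 13 ^ 5 = 8. Stack: [8]
LOAD_FAST c → push 32. Stack: [8, 32]
BINARY_OP % → 8 % 32 = 8. Stack: [8]
STORE_FAST p → p=8. Stack: []
LOAD_FAST_LOAD_FAST c,a → push 32,13. Stack: [32, 13]
BINARY_OP // → 32 // 13 = 2. Stack: [2]
STORE_FAST p → p=2. Stack: []
LOAD_FAST p → push 2. Stack: [2]
LOAD_CONST → push 11. Stack: [2, 11]
BINARY_OP + → 2 + 11 = 13. Stack: [13]
STORE_FAST q → q=13. Stack: []
LOAD_FAST_LOAD_FAST p,p → push 2,2. Stack: [2, 2]
BINARY_OP // → 2 // 2 = 1. Stack: [1]
RETURN_VALUE → return 1.

1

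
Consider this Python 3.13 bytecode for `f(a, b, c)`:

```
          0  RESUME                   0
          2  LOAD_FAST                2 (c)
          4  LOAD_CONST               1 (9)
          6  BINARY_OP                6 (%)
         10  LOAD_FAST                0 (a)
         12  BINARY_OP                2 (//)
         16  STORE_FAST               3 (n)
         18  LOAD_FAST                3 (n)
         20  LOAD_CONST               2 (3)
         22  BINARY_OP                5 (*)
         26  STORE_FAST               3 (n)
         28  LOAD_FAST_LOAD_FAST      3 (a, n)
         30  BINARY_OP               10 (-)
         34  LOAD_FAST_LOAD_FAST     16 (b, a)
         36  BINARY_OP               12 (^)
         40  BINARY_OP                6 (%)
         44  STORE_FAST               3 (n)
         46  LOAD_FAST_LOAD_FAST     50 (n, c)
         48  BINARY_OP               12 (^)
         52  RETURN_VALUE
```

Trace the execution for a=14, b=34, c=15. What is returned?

1

LOAD_FAST c → push 15. Stack: [15]
LOAD_CONST → push 9. Stack: [15, 9]
BINARY_OP % → 15 % 9 = 6. Stack: [6]
LOAD_FAST a → push 14. Stack: [6, 14]
BINARY_OP // → 6 // 14 = 0. Stack: [0]
STORE_FAST n → n=0. Stack: []
LOAD_FAST n → push 0. Stack: [0]
LOAD_CONST → push 3. Stack: [0, 3]
BINARY_OP * → 0 * 3 = 0. Stack: [0]
STORE_FAST n → n=0. Stack: []
LOAD_FAST_LOAD_FAST a,n → push 14,0. Stack: [14, 0]
BINARY_OP - → 14 - 0 = 14. Stack: [14]
LOAD_FAST_LOAD_FAST b,a → push 34,14. Stack: [14, 34, 14]
BINARY_OP ^ → 34 ^ 14 = 44. Stack: [14, 44]
BINARY_OP % → 14 % 44 = 14. Stack: [14]
STORE_FAST n → n=14. Stack: []
LOAD_FAST_LOAD_FAST n,c → push 14,15. Stack: [14, 15]
BINARY_OP ^ → 14 ^ 15 = 1. Stack: [1]
RETURN_VALUE → return 1.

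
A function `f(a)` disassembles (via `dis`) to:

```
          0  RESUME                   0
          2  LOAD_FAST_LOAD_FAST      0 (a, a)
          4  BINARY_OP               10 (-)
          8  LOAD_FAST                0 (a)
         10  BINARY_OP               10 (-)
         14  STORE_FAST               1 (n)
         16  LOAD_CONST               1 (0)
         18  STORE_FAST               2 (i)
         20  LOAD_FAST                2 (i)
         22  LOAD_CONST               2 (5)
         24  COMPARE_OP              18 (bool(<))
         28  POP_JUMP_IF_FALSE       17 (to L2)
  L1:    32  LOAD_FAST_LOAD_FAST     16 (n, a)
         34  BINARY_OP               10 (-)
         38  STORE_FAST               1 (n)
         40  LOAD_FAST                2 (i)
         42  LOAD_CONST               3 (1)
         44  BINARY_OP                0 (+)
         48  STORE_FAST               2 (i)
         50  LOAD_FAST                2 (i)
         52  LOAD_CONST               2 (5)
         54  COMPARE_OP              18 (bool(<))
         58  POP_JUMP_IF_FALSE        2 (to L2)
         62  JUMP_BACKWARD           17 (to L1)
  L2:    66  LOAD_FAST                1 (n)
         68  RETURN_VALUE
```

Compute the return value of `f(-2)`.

LOAD_FAST_LOAD_FAST a,a → push -2,-2
BINARY_OP - → -2 - -2 = 0
LOAD_FAST a → push -2
BINARY_OP - → 0 - -2 = 2
STORE_FAST n → n=2
LOAD_CONST → push 0
STORE_FAST i → i=0
LOAD_FAST i → push 0
LOAD_CONST → push 5
COMPARE_OP bool(<) → 0 vs 5 = True
POP_JUMP_IF_FALSE → pop True; no jump
LOAD_FAST_LOAD_FAST n,a → push 2,-2
BINARY_OP - → 2 - -2 = 4
STORE_FAST n → n=4
LOAD_FAST i → push 0
LOAD_CONST → push 1
BINARY_OP + → 0 + 1 = 1
STORE_FAST i → i=1
LOAD_FAST i → push 1
LOAD_CONST → push 5
COMPARE_OP bool(<) → 1 vs 5 = True
POP_JUMP_IF_FALSE → pop True; no jump
LOAD_FAST_LOAD_FAST n,a → push 4,-2
BINARY_OP - → 4 - -2 = 6
STORE_FAST n → n=6
LOAD_FAST i → push 1
LOAD_CONST → push 1
BINARY_OP + → 1 + 1 = 2
STORE_FAST i → i=2
LOAD_FAST i → push 2
LOAD_CONST → push 5
COMPARE_OP bool(<) → 2 vs 5 = True
POP_JUMP_IF_FALSE → pop True; no jump
LOAD_FAST_LOAD_FAST n,a → push 6,-2
BINARY_OP - → 6 - -2 = 8
STORE_FAST n → n=8
LOAD_FAST i → push 2
LOAD_CONST → push 1
BINARY_OP + → 2 + 1 = 3
STORE_FAST i → i=3
LOAD_FAST i → push 3
LOAD_CONST → push 5
COMPARE_OP bool(<) → 3 vs 5 = True
POP_JUMP_IF_FALSE → pop True; no jump
LOAD_FAST_LOAD_FAST n,a → push 8,-2
BINARY_OP - → 8 - -2 = 10
STORE_FAST n → n=10
LOAD_FAST i → push 3
LOAD_CONST → push 1
BINARY_OP + → 3 + 1 = 4
STORE_FAST i → i=4
LOAD_FAST i → push 4
LOAD_CONST → push 5
COMPARE_OP bool(<) → 4 vs 5 = True
POP_JUMP_IF_FALSE → pop True; no jump
LOAD_FAST_LOAD_FAST n,a → push 10,-2
BINARY_OP - → 10 - -2 = 12
STORE_FAST n → n=12
LOAD_FAST i → push 4
LOAD_CONST → push 1
BINARY_OP + → 4 + 1 = 5
STORE_FAST i → i=5
LOAD_FAST i → push 5
LOAD_CONST → push 5
COMPARE_OP bool(<) → 5 vs 5 = False
POP_JUMP_IF_FALSE → pop False; jump
LOAD_FAST n → push 12
RETURN_VALUE → return 12.

12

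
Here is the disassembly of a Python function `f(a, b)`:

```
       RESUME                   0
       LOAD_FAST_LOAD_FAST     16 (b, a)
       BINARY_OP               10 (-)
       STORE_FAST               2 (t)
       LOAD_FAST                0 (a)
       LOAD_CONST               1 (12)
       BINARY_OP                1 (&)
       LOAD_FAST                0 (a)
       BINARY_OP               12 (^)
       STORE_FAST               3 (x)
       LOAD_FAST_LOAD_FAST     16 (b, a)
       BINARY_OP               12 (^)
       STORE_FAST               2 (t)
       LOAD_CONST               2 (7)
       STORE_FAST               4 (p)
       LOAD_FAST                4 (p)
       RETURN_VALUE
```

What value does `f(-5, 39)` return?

7

LOAD_FAST_LOAD_FAST b,a → push 39,-5. Stack: [39, -5]
BINARY_OP - → 39 - -5 = 44. Stack: [44]
STORE_FAST t → t=44. Stack: []
LOAD_FAST a → push -5. Stack: [-5]
LOAD_CONST → push 12. Stack: [-5, 12]
BINARY_OP & → -5 & 12 = 8. Stack: [8]
LOAD_FAST a → push -5. Stack: [8, -5]
BINARY_OP ^ → 8 ^ -5 = -13. Stack: [-13]
STORE_FAST x → x=-13. Stack: []
LOAD_FAST_LOAD_FAST b,a → push 39,-5. Stack: [39, -5]
BINARY_OP ^ → 39 ^ -5 = -36. Stack: [-36]
STORE_FAST t → t=-36. Stack: []
LOAD_CONST → push 7. Stack: [7]
STORE_FAST p → p=7. Stack: []
LOAD_FAST p → push 7. Stack: [7]
RETURN_VALUE → return 7.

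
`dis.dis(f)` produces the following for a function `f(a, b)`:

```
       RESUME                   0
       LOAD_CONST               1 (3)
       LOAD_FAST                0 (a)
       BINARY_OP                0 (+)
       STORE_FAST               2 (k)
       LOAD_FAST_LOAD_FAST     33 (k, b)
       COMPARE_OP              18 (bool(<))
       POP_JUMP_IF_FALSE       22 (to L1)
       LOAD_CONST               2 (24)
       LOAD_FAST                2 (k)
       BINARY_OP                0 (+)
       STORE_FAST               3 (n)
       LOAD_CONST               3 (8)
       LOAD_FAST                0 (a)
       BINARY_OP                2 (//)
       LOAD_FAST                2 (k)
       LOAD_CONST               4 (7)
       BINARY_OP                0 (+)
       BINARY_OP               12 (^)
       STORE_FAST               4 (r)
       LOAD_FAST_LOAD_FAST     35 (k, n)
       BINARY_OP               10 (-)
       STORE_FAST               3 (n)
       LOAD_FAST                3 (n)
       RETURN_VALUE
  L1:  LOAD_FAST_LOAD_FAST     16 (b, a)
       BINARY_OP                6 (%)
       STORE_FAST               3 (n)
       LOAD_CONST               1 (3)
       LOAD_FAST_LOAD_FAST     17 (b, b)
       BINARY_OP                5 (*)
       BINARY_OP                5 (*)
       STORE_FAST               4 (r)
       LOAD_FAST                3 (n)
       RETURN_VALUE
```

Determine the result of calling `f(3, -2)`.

LOAD_CONST → push 3. Stack: [3]
LOAD_FAST a → push 3. Stack: [3, 3]
BINARY_OP + → 3 + 3 = 6. Stack: [6]
STORE_FAST k → k=6. Stack: []
LOAD_FAST_LOAD_FAST k,b → push 6,-2. Stack: [6, -2]
COMPARE_OP bool(<) → 6 vs -2 = False. Stack: [False]
POP_JUMP_IF_FALSE → pop False; jump. Stack: []
LOAD_FAST_LOAD_FAST b,a → push -2,3. Stack: [-2, 3]
BINARY_OP % → -2 % 3 = 1. Stack: [1]
STORE_FAST n → n=1. Stack: []
LOAD_CONST → push 3. Stack: [3]
LOAD_FAST_LOAD_FAST b,b → push -2,-2. Stack: [3, -2, -2]
BINARY_OP * → -2 * -2 = 4. Stack: [3, 4]
BINARY_OP * → 3 * 4 = 12. Stack: [12]
STORE_FAST r → r=12. Stack: []
LOAD_FAST n → push 1. Stack: [1]
RETURN_VALUE → return 1.

1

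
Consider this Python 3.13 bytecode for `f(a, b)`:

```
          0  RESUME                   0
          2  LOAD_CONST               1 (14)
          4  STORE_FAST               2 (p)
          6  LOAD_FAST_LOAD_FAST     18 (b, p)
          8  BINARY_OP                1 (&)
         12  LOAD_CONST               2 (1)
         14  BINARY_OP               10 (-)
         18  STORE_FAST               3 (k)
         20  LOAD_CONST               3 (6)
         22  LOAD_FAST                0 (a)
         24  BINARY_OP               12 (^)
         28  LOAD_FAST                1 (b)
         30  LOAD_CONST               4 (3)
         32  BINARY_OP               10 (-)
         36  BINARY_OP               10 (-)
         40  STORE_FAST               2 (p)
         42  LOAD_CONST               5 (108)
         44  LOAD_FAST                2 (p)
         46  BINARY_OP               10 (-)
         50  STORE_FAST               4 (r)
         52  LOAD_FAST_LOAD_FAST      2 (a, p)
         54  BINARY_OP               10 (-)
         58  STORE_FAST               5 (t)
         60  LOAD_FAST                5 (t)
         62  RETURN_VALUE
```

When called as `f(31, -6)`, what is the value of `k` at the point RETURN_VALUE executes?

LOAD_CONST → push 14. Stack: [14]
STORE_FAST p → p=14. Stack: []
LOAD_FAST_LOAD_FAST b,p → push -6,14. Stack: [-6, 14]
BINARY_OP & → -6 & 14 = 10. Stack: [10]
LOAD_CONST → push 1. Stack: [10, 1]
BINARY_OP - → 10 - 1 = 9. Stack: [9]
STORE_FAST k → k=9. Stack: []
LOAD_CONST → push 6. Stack: [6]
LOAD_FAST a → push 31. Stack: [6, 31]
BINARY_OP ^ → 6 ^ 31 = 25. Stack: [25]
LOAD_FAST b → push -6. Stack: [25, -6]
LOAD_CONST → push 3. Stack: [25, -6, 3]
BINARY_OP - → -6 - 3 = -9. Stack: [25, -9]
BINARY_OP - → 25 - -9 = 34. Stack: [34]
STORE_FAST p → p=34. Stack: []
LOAD_CONST → push 108. Stack: [108]
LOAD_FAST p → push 34. Stack: [108, 34]
BINARY_OP - → 108 - 34 = 74. Stack: [74]
STORE_FAST r → r=74. Stack: []
LOAD_FAST_LOAD_FAST a,p → push 31,34. Stack: [31, 34]
BINARY_OP - → 31 - 34 = -3. Stack: [-3]
STORE_FAST t → t=-3. Stack: []
LOAD_FAST t → push -3. Stack: [-3]
RETURN_VALUE → return -3.

9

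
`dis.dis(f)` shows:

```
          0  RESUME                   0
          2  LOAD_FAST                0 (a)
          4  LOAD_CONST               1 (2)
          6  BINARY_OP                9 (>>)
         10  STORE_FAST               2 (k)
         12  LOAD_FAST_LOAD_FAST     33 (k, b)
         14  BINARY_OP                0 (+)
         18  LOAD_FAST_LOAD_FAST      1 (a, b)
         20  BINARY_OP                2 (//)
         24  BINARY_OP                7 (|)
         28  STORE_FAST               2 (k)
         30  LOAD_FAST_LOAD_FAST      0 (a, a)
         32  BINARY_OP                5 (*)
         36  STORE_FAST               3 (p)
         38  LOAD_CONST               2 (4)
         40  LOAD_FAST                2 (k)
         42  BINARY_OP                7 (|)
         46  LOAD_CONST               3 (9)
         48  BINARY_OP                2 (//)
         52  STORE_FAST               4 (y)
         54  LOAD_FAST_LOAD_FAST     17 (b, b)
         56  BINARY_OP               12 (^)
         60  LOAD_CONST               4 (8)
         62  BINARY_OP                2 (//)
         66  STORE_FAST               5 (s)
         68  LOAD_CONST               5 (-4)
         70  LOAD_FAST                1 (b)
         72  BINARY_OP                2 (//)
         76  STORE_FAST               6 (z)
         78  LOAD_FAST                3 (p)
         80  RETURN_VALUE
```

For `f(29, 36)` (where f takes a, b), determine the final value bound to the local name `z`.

LOAD_FAST a → push 29. Stack: [29]
LOAD_CONST → push 2. Stack: [29, 2]
BINARY_OP >> → 29 >> 2 = 7. Stack: [7]
STORE_FAST k → k=7. Stack: []
LOAD_FAST_LOAD_FAST k,b → push 7,36. Stack: [7, 36]
BINARY_OP + → 7 + 36 = 43. Stack: [43]
LOAD_FAST_LOAD_FAST a,b → push 29,36. Stack: [43, 29, 36]
BINARY_OP // → 29 // 36 = 0. Stack: [43, 0]
BINARY_OP | → 43 | 0 = 43. Stack: [43]
STORE_FAST k → k=43. Stack: []
LOAD_FAST_LOAD_FAST a,a → push 29,29. Stack: [29, 29]
BINARY_OP * → 29 * 29 = 841. Stack: [841]
STORE_FAST p → p=841. Stack: []
LOAD_CONST → push 4. Stack: [4]
LOAD_FAST k → push 43. Stack: [4, 43]
BINARY_OP | → 4 | 43 = 47. Stack: [47]
LOAD_CONST → push 9. Stack: [47, 9]
BINARY_OP // → 47 // 9 = 5. Stack: [5]
STORE_FAST y → y=5. Stack: []
LOAD_FAST_LOAD_FAST b,b → push 36,36. Stack: [36, 36]
BINARY_OP ^ → 36 ^ 36 = 0. Stack: [0]
LOAD_CONST → push 8. Stack: [0, 8]
BINARY_OP // → 0 // 8 = 0. Stack: [0]
STORE_FAST s → s=0. Stack: []
LOAD_CONST → push -4. Stack: [-4]
LOAD_FAST b → push 36. Stack: [-4, 36]
BINARY_OP // → -4 // 36 = -1. Stack: [-1]
STORE_FAST z → z=-1. Stack: []
LOAD_FAST p → push 841. Stack: [841]
RETURN_VALUE → return 841.

-1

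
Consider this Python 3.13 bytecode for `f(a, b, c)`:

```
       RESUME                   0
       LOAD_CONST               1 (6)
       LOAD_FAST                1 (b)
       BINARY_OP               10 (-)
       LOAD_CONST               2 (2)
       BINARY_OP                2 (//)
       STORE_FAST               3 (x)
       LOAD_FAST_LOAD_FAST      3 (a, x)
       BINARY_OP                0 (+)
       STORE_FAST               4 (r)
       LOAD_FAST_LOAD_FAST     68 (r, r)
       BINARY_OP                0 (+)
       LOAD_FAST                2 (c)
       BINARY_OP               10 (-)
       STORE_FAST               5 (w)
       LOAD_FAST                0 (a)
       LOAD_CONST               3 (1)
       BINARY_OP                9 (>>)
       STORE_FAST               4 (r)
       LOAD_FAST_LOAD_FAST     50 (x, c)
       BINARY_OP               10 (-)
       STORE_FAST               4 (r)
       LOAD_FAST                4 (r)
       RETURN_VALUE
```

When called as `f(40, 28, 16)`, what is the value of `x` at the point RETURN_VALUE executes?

LOAD_CONST → push 6. Stack: [6]
LOAD_FAST b → push 28. Stack: [6, 28]
BINARY_OP - → 6 - 28 = -22. Stack: [-22]
LOAD_CONST → push 2. Stack: [-22, 2]
BINARY_OP // → -22 // 2 = -11. Stack: [-11]
STORE_FAST x → x=-11. Stack: []
LOAD_FAST_LOAD_FAST a,x → push 40,-11. Stack: [40, -11]
BINARY_OP + → 40 + -11 = 29. Stack: [29]
STORE_FAST r → r=29. Stack: []
LOAD_FAST_LOAD_FAST r,r → push 29,29. Stack: [29, 29]
BINARY_OP + → 29 + 29 = 58. Stack: [58]
LOAD_FAST c → push 16. Stack: [58, 16]
BINARY_OP - → 58 - 16 = 42. Stack: [42]
STORE_FAST w → w=42. Stack: []
LOAD_FAST a → push 40. Stack: [40]
LOAD_CONST → push 1. Stack: [40, 1]
BINARY_OP >> → 40 >> 1 = 20. Stack: [20]
STORE_FAST r → r=20. Stack: []
LOAD_FAST_LOAD_FAST x,c → push -11,16. Stack: [-11, 16]
BINARY_OP - → -11 - 16 = -27. Stack: [-27]
STORE_FAST r → r=-27. Stack: []
LOAD_FAST r → push -27. Stack: [-27]
RETURN_VALUE → return -27.

-11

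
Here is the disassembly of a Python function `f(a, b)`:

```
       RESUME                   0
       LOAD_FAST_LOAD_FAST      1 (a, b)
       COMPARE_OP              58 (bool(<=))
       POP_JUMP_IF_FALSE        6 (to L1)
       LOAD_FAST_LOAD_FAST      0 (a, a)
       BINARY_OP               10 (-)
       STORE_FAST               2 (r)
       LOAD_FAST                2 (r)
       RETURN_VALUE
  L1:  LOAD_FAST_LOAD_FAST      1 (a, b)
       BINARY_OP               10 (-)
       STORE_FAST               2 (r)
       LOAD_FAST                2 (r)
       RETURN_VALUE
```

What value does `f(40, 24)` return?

LOAD_FAST_LOAD_FAST a,b → push 40,24. Stack: [40, 24]
COMPARE_OP bool(<=) → 40 vs 24 = False. Stack: [False]
POP_JUMP_IF_FALSE → pop False; jump. Stack: []
LOAD_FAST_LOAD_FAST a,b → push 40,24. Stack: [40, 24]
BINARY_OP - → 40 - 24 = 16. Stack: [16]
STORE_FAST r → r=16. Stack: []
LOAD_FAST r → push 16. Stack: [16]
RETURN_VALUE → return 16.

16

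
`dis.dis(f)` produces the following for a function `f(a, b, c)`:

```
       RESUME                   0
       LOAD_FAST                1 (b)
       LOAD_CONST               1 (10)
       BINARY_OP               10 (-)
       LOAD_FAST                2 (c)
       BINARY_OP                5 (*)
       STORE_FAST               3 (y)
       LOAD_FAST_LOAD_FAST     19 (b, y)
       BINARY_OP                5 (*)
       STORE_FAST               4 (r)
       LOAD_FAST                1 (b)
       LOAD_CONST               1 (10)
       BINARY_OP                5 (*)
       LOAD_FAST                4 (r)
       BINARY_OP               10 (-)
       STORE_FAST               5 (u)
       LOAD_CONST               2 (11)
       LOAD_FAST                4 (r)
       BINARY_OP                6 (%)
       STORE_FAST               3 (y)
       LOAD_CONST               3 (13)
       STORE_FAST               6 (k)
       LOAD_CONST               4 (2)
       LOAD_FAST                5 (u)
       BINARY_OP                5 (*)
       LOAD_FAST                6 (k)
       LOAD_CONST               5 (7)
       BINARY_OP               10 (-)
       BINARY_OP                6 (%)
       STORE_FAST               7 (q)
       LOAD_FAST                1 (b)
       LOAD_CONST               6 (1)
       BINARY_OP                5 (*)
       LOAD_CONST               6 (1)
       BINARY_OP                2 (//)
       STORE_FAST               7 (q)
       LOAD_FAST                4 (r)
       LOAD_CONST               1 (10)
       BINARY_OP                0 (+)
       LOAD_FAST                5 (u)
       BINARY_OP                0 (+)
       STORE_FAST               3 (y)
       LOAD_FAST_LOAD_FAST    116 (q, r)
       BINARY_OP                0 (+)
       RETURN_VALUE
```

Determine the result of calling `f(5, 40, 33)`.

39640

LOAD_FAST b → push 40. Stack: [40]
LOAD_CONST → push 10. Stack: [40, 10]
BINARY_OP - → 40 - 10 = 30. Stack: [30]
LOAD_FAST c → push 33. Stack: [30, 33]
BINARY_OP * → 30 * 33 = 990. Stack: [990]
STORE_FAST y → y=990. Stack: []
LOAD_FAST_LOAD_FAST b,y → push 40,990. Stack: [40, 990]
BINARY_OP * → 40 * 990 = 39600. Stack: [39600]
STORE_FAST r → r=39600. Stack: []
LOAD_FAST b → push 40. Stack: [40]
LOAD_CONST → push 10. Stack: [40, 10]
BINARY_OP * → 40 * 10 = 400. Stack: [400]
LOAD_FAST r → push 39600. Stack: [400, 39600]
BINARY_OP - → 400 - 39600 = -39200. Stack: [-39200]
STORE_FAST u → u=-39200. Stack: []
LOAD_CONST → push 11. Stack: [11]
LOAD_FAST r → push 39600. Stack: [11, 39600]
BINARY_OP % → 11 % 39600 = 11. Stack: [11]
STORE_FAST y → y=11. Stack: []
LOAD_CONST → push 13. Stack: [13]
STORE_FAST k → k=13. Stack: []
LOAD_CONST → push 2. Stack: [2]
LOAD_FAST u → push -39200. Stack: [2, -39200]
BINARY_OP * → 2 * -39200 = -78400. Stack: [-78400]
LOAD_FAST k → push 13. Stack: [-78400, 13]
LOAD_CONST → push 7. Stack: [-78400, 13, 7]
BINARY_OP - → 13 - 7 = 6. Stack: [-78400, 6]
BINARY_OP % → -78400 % 6 = 2. Stack: [2]
STORE_FAST q → q=2. Stack: []
LOAD_FAST b → push 40. Stack: [40]
LOAD_CONST → push 1. Stack: [40, 1]
BINARY_OP * → 40 * 1 = 40. Stack: [40]
LOAD_CONST → push 1. Stack: [40, 1]
BINARY_OP // → 40 // 1 = 40. Stack: [40]
STORE_FAST q → q=40. Stack: []
LOAD_FAST r → push 39600. Stack: [39600]
LOAD_CONST → push 10. Stack: [39600, 10]
BINARY_OP + → 39600 + 10 = 39610. Stack: [39610]
LOAD_FAST u → push -39200. Stack: [39610, -39200]
BINARY_OP + → 39610 + -39200 = 410. Stack: [410]
STORE_FAST y → y=410. Stack: []
LOAD_FAST_LOAD_FAST q,r → push 40,39600. Stack: [40, 39600]
BINARY_OP + → 40 + 39600 = 39640. Stack: [39640]
RETURN_VALUE → return 39640.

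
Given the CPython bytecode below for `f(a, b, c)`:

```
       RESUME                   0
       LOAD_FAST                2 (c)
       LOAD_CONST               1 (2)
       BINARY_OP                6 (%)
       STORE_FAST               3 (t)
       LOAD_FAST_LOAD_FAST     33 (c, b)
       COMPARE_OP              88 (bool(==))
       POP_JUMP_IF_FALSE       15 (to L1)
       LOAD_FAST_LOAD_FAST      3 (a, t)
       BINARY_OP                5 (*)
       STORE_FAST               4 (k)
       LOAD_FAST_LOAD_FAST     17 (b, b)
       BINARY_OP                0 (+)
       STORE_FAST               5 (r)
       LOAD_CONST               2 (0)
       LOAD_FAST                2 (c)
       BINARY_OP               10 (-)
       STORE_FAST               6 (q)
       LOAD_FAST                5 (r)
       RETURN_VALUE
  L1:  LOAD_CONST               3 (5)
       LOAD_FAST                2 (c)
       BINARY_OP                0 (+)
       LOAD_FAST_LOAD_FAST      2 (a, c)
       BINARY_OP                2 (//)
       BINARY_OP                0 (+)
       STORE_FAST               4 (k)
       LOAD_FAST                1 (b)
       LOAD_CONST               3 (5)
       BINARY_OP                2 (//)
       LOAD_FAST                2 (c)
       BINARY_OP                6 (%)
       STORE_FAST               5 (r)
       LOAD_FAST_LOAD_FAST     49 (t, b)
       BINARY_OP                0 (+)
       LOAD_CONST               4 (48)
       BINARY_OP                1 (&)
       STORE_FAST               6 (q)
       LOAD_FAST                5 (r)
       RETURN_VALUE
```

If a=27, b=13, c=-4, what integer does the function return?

LOAD_FAST c → push -4. Stack: [-4]
LOAD_CONST → push 2. Stack: [-4, 2]
BINARY_OP % → -4 % 2 = 0. Stack: [0]
STORE_FAST t → t=0. Stack: []
LOAD_FAST_LOAD_FAST c,b → push -4,13. Stack: [-4, 13]
COMPARE_OP bool(==) → -4 vs 13 = False. Stack: [False]
POP_JUMP_IF_FALSE → pop False; jump. Stack: []
LOAD_CONST → push 5. Stack: [5]
LOAD_FAST c → push -4. Stack: [5, -4]
BINARY_OP + → 5 + -4 = 1. Stack: [1]
LOAD_FAST_LOAD_FAST a,c → push 27,-4. Stack: [1, 27, -4]
BINARY_OP // → 27 // -4 = -7. Stack: [1, -7]
BINARY_OP + → 1 + -7 = -6. Stack: [-6]
STORE_FAST k → k=-6. Stack: []
LOAD_FAST b → push 13. Stack: [13]
LOAD_CONST → push 5. Stack: [13, 5]
BINARY_OP // → 13 // 5 = 2. Stack: [2]
LOAD_FAST c → push -4. Stack: [2, -4]
BINARY_OP % → 2 % -4 = -2. Stack: [-2]
STORE_FAST r → r=-2. Stack: []
LOAD_FAST_LOAD_FAST t,b → push 0,13. Stack: [0, 13]
BINARY_OP + → 0 + 13 = 13. Stack: [13]
LOAD_CONST → push 48. Stack: [13, 48]
BINARY_OP & → 13 & 48 = 0. Stack: [0]
STORE_FAST q → q=0. Stack: []
LOAD_FAST r → push -2. Stack: [-2]
RETURN_VALUE → return -2.

-2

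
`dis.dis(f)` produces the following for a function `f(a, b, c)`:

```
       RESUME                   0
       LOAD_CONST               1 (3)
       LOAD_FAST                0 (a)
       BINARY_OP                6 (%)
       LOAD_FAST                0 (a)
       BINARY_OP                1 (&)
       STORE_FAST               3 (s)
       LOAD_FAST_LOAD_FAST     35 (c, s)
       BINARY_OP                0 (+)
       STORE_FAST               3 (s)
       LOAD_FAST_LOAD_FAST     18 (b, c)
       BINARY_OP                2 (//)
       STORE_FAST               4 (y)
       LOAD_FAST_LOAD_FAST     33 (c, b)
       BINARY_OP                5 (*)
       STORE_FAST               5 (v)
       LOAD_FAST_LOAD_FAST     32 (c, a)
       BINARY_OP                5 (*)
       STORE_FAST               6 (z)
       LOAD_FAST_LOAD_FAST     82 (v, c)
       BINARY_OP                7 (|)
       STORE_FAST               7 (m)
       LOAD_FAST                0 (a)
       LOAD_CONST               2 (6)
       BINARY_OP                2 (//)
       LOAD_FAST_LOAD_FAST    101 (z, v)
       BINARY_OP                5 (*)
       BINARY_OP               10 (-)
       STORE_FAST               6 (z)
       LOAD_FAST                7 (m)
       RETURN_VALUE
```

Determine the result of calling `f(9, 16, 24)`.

408

LOAD_CONST → push 3. Stack: [3]
LOAD_FAST a → push 9. Stack: [3, 9]
BINARY_OP % → 3 % 9 = 3. Stack: [3]
LOAD_FAST a → push 9. Stack: [3, 9]
BINARY_OP & → 3 & 9 = 1. Stack: [1]
STORE_FAST s → s=1. Stack: []
LOAD_FAST_LOAD_FAST c,s → push 24,1. Stack: [24, 1]
BINARY_OP + → 24 + 1 = 25. Stack: [25]
STORE_FAST s → s=25. Stack: []
LOAD_FAST_LOAD_FAST b,c → push 16,24. Stack: [16, 24]
BINARY_OP // → 16 // 24 = 0. Stack: [0]
STORE_FAST y → y=0. Stack: []
LOAD_FAST_LOAD_FAST c,b → push 24,16. Stack: [24, 16]
BINARY_OP * → 24 * 16 = 384. Stack: [384]
STORE_FAST v → v=384. Stack: []
LOAD_FAST_LOAD_FAST c,a → push 24,9. Stack: [24, 9]
BINARY_OP * → 24 * 9 = 216. Stack: [216]
STORE_FAST z → z=216. Stack: []
LOAD_FAST_LOAD_FAST v,c → push 384,24. Stack: [384, 24]
BINARY_OP | → 384 | 24 = 408. Stack: [408]
STORE_FAST m → m=408. Stack: []
LOAD_FAST a → push 9. Stack: [9]
LOAD_CONST → push 6. Stack: [9, 6]
BINARY_OP // → 9 // 6 = 1. Stack: [1]
LOAD_FAST_LOAD_FAST z,v → push 216,384. Stack: [1, 216, 384]
BINARY_OP * → 216 * 384 = 82944. Stack: [1, 82944]
BINARY_OP - → 1 - 82944 = -82943. Stack: [-82943]
STORE_FAST z → z=-82943. Stack: []
LOAD_FAST m → push 408. Stack: [408]
RETURN_VALUE → return 408.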